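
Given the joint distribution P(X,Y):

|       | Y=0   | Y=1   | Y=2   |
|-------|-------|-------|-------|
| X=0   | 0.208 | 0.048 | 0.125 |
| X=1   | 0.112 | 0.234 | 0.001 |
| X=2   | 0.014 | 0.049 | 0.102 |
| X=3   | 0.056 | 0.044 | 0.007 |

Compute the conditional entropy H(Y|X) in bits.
1.1929 bits

H(Y|X) = H(X,Y) - H(X)

H(X,Y) = -Σ_{x,y} P(x,y) log₂ P(x,y). Per-cell terms -P(x,y)·log₂P(x,y):
  X=0: 0.4712, 0.2103, 0.3750
  X=1: 0.3537, 0.4903, 0.0100
  X=2: 0.0862, 0.2132, 0.3359
  X=3: 0.2329, 0.1983, 0.0501
Sum of the 12 terms: H(X,Y) = 3.0271 bits

Marginal of X (row sums):
  P(X=0) = 0.208 + 0.048 + 0.125 = 0.381
  P(X=1) = 0.112 + 0.234 + 0.001 = 0.347
  P(X=2) = 0.014 + 0.049 + 0.102 = 0.165
  P(X=3) = 0.056 + 0.044 + 0.007 = 0.107
H(X) = -[0.381·log₂(0.381) + 0.347·log₂(0.347) + 0.165·log₂(0.165) + 0.107·log₂(0.107)]
  = 0.5304 + 0.5299 + 0.4289 + 0.3450 = 1.8342 bits

H(Y|X) = H(X,Y) - H(X) = 3.0271 - 1.8342 = 1.1929 bits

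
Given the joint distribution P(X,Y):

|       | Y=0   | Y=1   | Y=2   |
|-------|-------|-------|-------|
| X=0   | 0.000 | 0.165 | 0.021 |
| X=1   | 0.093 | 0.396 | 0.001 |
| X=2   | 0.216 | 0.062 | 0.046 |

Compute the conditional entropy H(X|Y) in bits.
1.1218 bits

H(X|Y) = H(X,Y) - H(Y)

H(X,Y) = -Σ_{x,y} P(x,y) log₂ P(x,y). Per-cell terms -P(x,y)·log₂P(x,y):
  X=0: 0.00000, 0.42891, 0.11704
  X=1: 0.31868, 0.52923, 0.00997
  X=2: 0.47755, 0.24872, 0.20434
  (cells with P = 0 contribute 0)
Sum of the 9 terms: H(X,Y) = 2.3344 bits

Marginal of Y (column sums):
  P(Y=0) = 0.000 + 0.093 + 0.216 = 0.309
  P(Y=1) = 0.165 + 0.396 + 0.062 = 0.623
  P(Y=2) = 0.021 + 0.001 + 0.046 = 0.068
H(Y) = -[0.309·log₂(0.309) + 0.623·log₂(0.623) + 0.068·log₂(0.068)]
  = 0.52355 + 0.42532 + 0.26373 = 1.2126 bits

H(X|Y) = H(X,Y) - H(Y) = 2.3344 - 1.2126 = 1.1218 bits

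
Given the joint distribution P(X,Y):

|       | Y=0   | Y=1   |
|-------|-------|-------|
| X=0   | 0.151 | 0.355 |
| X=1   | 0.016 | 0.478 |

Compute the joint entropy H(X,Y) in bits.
1.5467 bits

H(X,Y) = -Σ_{x,y} P(x,y) log₂ P(x,y). Per-cell terms -P(x,y)·log₂P(x,y):
  X=0: 0.4118, 0.5304
  X=1: 0.0955, 0.5090
Sum of the 4 terms: H(X,Y) = 1.5467 bits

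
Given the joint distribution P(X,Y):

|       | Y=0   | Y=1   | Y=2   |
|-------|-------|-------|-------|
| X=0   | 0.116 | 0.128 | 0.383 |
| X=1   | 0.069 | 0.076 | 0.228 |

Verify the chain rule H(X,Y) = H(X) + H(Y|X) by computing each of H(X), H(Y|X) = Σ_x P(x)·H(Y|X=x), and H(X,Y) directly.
H(X) = 0.9529 bits, H(Y|X) = 1.3525 bits, H(X,Y) = 2.3054 bits

Marginal of X (row sums):
  P(X=0) = 0.116 + 0.128 + 0.383 = 0.627
  P(X=1) = 0.069 + 0.076 + 0.228 = 0.373
H(X) = -[0.627·log₂(0.627) + 0.373·log₂(0.373)]
  = 0.422261 + 0.530687 = 0.9529 bits

H(Y|X) = Σ_x P(x)·H(Y|X=x):
  X=0: P(X=0) = 0.627, P(Y|X=0) = (116/627, 128/627, 383/627) → H(Y|X=0) = 1.352727
  X=1: P(X=1) = 0.373, P(Y|X=1) = (69/373, 76/373, 228/373) → H(Y|X=1) = 1.352068
H(Y|X) = 0.627·1.352727 + 0.373·1.352068 = 1.3525 bits

H(X,Y) = -Σ_{x,y} P(x,y) log₂ P(x,y). Per-cell terms -P(x,y)·log₂P(x,y):
  X=0: 0.360505, 0.379620, 0.530296
  X=1: 0.266151, 0.282557, 0.486300
Sum of the 6 terms: H(X,Y) = 2.3054 bits

Chain rule check:
  H(X) + H(Y|X) = 0.9529 + 1.3525 = 2.3054 bits
  H(X,Y) = 2.3054 bits
✓ Chain rule verified.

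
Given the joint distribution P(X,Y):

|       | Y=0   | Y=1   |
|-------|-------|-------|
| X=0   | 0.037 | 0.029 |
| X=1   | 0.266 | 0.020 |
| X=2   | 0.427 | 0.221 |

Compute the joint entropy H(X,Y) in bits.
1.9507 bits

H(X,Y) = -Σ_{x,y} P(x,y) log₂ P(x,y). Per-cell terms -P(x,y)·log₂P(x,y):
  X=0: 0.1760, 0.1481
  X=1: 0.5082, 0.1129
  X=2: 0.5242, 0.4813
Sum of the 6 terms: H(X,Y) = 1.9507 bits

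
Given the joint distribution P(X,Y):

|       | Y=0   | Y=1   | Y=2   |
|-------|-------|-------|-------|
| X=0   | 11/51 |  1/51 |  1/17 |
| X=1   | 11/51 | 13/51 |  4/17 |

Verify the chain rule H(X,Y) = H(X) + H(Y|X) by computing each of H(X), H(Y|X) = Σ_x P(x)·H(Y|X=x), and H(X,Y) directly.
H(X) = 0.8740 bits, H(Y|X) = 1.4261 bits, H(X,Y) = 2.3001 bits

Marginal of X (row sums):
  P(X=0) = 11/51 + 1/51 + 1/17 = 5/17
  P(X=1) = 11/51 + 13/51 + 4/17 = 12/17
H(X) = -[(5/17)·log₂(5/17) + (12/17)·log₂(12/17)]
  = 0.5193 + 0.3547 = 0.8740 bits

H(Y|X) = Σ_x P(x)·H(Y|X=x):
  X=0: P(X=0) = 5/17, P(Y|X=0) = (11/15, 1/15, 1/5) → H(Y|X=0) = 1.0530
  X=1: P(X=1) = 12/17, P(Y|X=1) = (11/36, 13/36, 1/3) → H(Y|X=1) = 1.5816
H(Y|X) = (5/17)·1.0530 + (12/17)·1.5816 = 1.4261 bits

H(X,Y) = -Σ_{x,y} P(x,y) log₂ P(x,y). Per-cell terms -P(x,y)·log₂P(x,y):
  X=0: 0.4773, 0.1112, 0.2404
  X=1: 0.4773, 0.5027, 0.4912
Sum of the 6 terms: H(X,Y) = 2.3001 bits

Chain rule check:
  H(X) + H(Y|X) = 0.8740 + 1.4261 = 2.3001 bits
  H(X,Y) = 2.3001 bits
✓ Chain rule verified.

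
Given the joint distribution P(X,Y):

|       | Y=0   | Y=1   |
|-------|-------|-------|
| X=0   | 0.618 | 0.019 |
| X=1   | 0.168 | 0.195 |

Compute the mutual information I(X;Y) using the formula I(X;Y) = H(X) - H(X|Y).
0.2642 bits

I(X;Y) = H(X) - H(X|Y)

Marginal of X (row sums):
  P(X=0) = 0.618 + 0.019 = 0.637
  P(X=1) = 0.168 + 0.195 = 0.363
H(X) = -[0.637·log₂(0.637) + 0.363·log₂(0.363)]
  = 0.41445 + 0.53069 = 0.9451 bits

Marginal of Y (column sums):
  P(Y=0) = 0.618 + 0.168 = 0.786
  P(Y=1) = 0.019 + 0.195 = 0.214
H(X|Y) = Σ_y P(y)·H(X|Y=y):
  Y=0: P(Y=0) = 0.786, P(X|Y=0) = (103/131, 28/131) → H(X|Y=0) = 0.74857
  Y=1: P(Y=1) = 0.214, P(X|Y=1) = (19/214, 195/214) → H(X|Y=1) = 0.43240
H(X|Y) = 0.786·0.74857 + 0.214·0.43240 = 0.6809 bits

I(X;Y) = H(X) - H(X|Y) = 0.9451 - 0.6809 = 0.2642 bits

Cross-check via I(X;Y) = H(X) + H(Y) - H(X,Y): computing H(Y) from the column sums and H(X,Y) from the 4 cells in the same way gives H(Y) = 0.7491 bits and H(X,Y) = 1.4300 bits, so
I(X;Y) = 0.9451 + 0.7491 - 1.4300 = 0.2642 bits ✓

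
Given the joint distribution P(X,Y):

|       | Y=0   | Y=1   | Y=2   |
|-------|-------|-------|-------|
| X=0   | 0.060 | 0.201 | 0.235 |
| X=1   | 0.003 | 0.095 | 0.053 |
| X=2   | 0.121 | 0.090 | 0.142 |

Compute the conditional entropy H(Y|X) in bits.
1.4095 bits

H(Y|X) = H(X,Y) - H(X)

H(X,Y) = -Σ_{x,y} P(x,y) log₂ P(x,y). Per-cell terms -P(x,y)·log₂P(x,y):
  X=0: 0.24353, 0.46526, 0.49098
  X=1: 0.02514, 0.32261, 0.22461
  X=2: 0.36868, 0.31265, 0.39988
Sum of the 9 terms: H(X,Y) = 2.85334 bits

Marginal of X (row sums):
  P(X=0) = 0.060 + 0.201 + 0.235 = 0.496
  P(X=1) = 0.003 + 0.095 + 0.053 = 0.151
  P(X=2) = 0.121 + 0.090 + 0.142 = 0.353
H(X) = -[0.496·log₂(0.496) + 0.151·log₂(0.151) + 0.353·log₂(0.353)]
  = 0.50175 + 0.41183 + 0.53030 = 1.44388 bits

H(Y|X) = H(X,Y) - H(X) = 2.85334 - 1.44388 = 1.4095 bits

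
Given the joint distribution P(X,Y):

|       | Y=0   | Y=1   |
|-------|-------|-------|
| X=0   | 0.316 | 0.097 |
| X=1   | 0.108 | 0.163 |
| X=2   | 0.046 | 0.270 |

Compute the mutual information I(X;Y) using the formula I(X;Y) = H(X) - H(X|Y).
0.2206 bits

I(X;Y) = H(X) - H(X|Y)

Marginal of X (row sums):
  P(X=0) = 0.316 + 0.097 = 0.413
  P(X=1) = 0.108 + 0.163 = 0.271
  P(X=2) = 0.046 + 0.270 = 0.316
H(X) = -[0.413·log₂(0.413) + 0.271·log₂(0.271) + 0.316·log₂(0.316)]
  = 0.5269 + 0.5105 + 0.5252 = 1.5626 bits

Marginal of Y (column sums):
  P(Y=0) = 0.316 + 0.108 + 0.046 = 0.470
  P(Y=1) = 0.097 + 0.163 + 0.270 = 0.530
H(X|Y) = Σ_y P(y)·H(X|Y=y):
  Y=0: P(Y=0) = 0.470, P(X|Y=0) = (158/235, 54/235, 23/235) → H(X|Y=0) = 1.2008
  Y=1: P(Y=1) = 0.530, P(X|Y=1) = (97/530, 163/530, 27/53) → H(X|Y=1) = 1.4673
H(X|Y) = 0.470·1.2008 + 0.530·1.4673 = 1.3420 bits

I(X;Y) = H(X) - H(X|Y) = 1.5626 - 1.3420 = 0.2206 bits

Cross-check via I(X;Y) = H(X) + H(Y) - H(X,Y): computing H(Y) from the column sums and H(X,Y) from the 6 cells in the same way gives H(Y) = 0.9974 bits and H(X,Y) = 2.3394 bits, so
I(X;Y) = 1.5626 + 0.9974 - 2.3394 = 0.2206 bits ✓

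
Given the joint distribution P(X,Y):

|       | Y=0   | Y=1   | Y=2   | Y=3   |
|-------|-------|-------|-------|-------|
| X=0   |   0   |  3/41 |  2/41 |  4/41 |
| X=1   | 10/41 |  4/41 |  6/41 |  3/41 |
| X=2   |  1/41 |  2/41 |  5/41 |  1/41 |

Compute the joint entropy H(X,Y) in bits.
3.1661 bits

H(X,Y) = -Σ_{x,y} P(x,y) log₂ P(x,y). Per-cell terms -P(x,y)·log₂P(x,y):
  X=0: 0.00000, 0.27604, 0.21256, 0.32757
  X=1: 0.49649, 0.32757, 0.40574, 0.27604
  X=2: 0.13067, 0.21256, 0.37020, 0.13067
  (cells with P = 0 contribute 0)
Sum of the 12 terms: H(X,Y) = 3.1661 bits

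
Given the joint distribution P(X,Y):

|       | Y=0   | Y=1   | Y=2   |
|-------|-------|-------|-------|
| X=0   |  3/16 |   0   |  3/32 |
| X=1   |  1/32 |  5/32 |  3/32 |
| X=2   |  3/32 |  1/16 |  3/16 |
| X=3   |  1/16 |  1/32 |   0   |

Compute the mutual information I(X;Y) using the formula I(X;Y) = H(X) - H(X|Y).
0.3434 bits

I(X;Y) = H(X) - H(X|Y)

Marginal of X (row sums):
  P(X=0) = 3/16 + 0 + 3/32 = 9/32
  P(X=1) = 1/32 + 5/32 + 3/32 = 9/32
  P(X=2) = 3/32 + 1/16 + 3/16 = 11/32
  P(X=3) = 1/16 + 1/32 + 0 = 3/32
H(X) = -[(9/32)·log₂(9/32) + (9/32)·log₂(9/32) + (11/32)·log₂(11/32) + (3/32)·log₂(3/32)]
  = 0.51471 + 0.51471 + 0.52957 + 0.32016 = 1.87915 bits

Marginal of Y (column sums):
  P(Y=0) = 3/16 + 1/32 + 3/32 + 1/16 = 3/8
  P(Y=1) = 0 + 5/32 + 1/16 + 1/32 = 1/4
  P(Y=2) = 3/32 + 3/32 + 3/16 + 0 = 3/8
H(X|Y) = Σ_y P(y)·H(X|Y=y):
  Y=0: P(Y=0) = 3/8, P(X|Y=0) = (1/2, 1/12, 1/4, 1/6) → H(X|Y=0) = 1.72957
  Y=1: P(Y=1) = 1/4, P(X|Y=1) = (0, 5/8, 1/4, 1/8) → H(X|Y=1) = 1.29879
  Y=2: P(Y=2) = 3/8, P(X|Y=2) = (1/4, 1/4, 1/2, 0) → H(X|Y=2) = 1.50000
H(X|Y) = (3/8)·1.72957 + (1/4)·1.29879 + (3/8)·1.50000 = 1.53579 bits

I(X;Y) = H(X) - H(X|Y) = 1.87915 - 1.53579 = 0.3434 bits

Cross-check via I(X;Y) = H(X) + H(Y) - H(X,Y): computing H(Y) from the column sums and H(X,Y) from the 12 cells in the same way gives H(Y) = 1.56128 bits and H(X,Y) = 3.09707 bits, so
I(X;Y) = 1.87915 + 1.56128 - 3.09707 = 0.3434 bits ✓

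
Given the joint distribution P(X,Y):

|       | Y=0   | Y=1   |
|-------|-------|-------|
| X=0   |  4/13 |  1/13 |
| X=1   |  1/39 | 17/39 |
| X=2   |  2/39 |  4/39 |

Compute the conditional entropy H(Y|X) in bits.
0.5618 bits

H(Y|X) = H(X,Y) - H(X)

H(X,Y) = -Σ_{x,y} P(x,y) log₂ P(x,y). Per-cell terms -P(x,y)·log₂P(x,y):
  X=0: 0.5232, 0.2846
  X=1: 0.1355, 0.5222
  X=2: 0.2198, 0.3370
Sum of the 6 terms: H(X,Y) = 2.0223 bits

Marginal of X (row sums):
  P(X=0) = 4/13 + 1/13 = 5/13
  P(X=1) = 1/39 + 17/39 = 6/13
  P(X=2) = 2/39 + 4/39 = 2/13
H(X) = -[(5/13)·log₂(5/13) + (6/13)·log₂(6/13) + (2/13)·log₂(2/13)]
  = 0.5302 + 0.5148 + 0.4155 = 1.4605 bits

H(Y|X) = H(X,Y) - H(X) = 2.0223 - 1.4605 = 0.5618 bits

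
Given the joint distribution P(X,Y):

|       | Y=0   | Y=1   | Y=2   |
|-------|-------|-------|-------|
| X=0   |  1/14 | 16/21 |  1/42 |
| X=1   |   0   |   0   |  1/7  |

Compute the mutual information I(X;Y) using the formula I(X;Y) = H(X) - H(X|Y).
0.4931 bits

I(X;Y) = H(X) - H(X|Y)

Marginal of X (row sums):
  P(X=0) = 1/14 + 16/21 + 1/42 = 6/7
  P(X=1) = 0 + 0 + 1/7 = 1/7
H(X) = -[(6/7)·log₂(6/7) + (1/7)·log₂(1/7)]
  = 0.1906 + 0.4011 = 0.5917 bits

Marginal of Y (column sums):
  P(Y=0) = 1/14 + 0 = 1/14
  P(Y=1) = 16/21 + 0 = 16/21
  P(Y=2) = 1/42 + 1/7 = 1/6
H(X|Y) = Σ_y P(y)·H(X|Y=y):
  Y=0: P(Y=0) = 1/14, P(X|Y=0) = (1, 0) → H(X|Y=0) = 0.0000
  Y=1: P(Y=1) = 16/21, P(X|Y=1) = (1, 0) → H(X|Y=1) = 0.0000
  Y=2: P(Y=2) = 1/6, P(X|Y=2) = (1/7, 6/7) → H(X|Y=2) = 0.5917
H(X|Y) = (1/14)·0.0000 + (16/21)·0.0000 + (1/6)·0.5917 = 0.0986 bits

I(X;Y) = H(X) - H(X|Y) = 0.5917 - 0.0986 = 0.4931 bits

Cross-check via I(X;Y) = H(X) + H(Y) - H(X,Y): computing H(Y) from the column sums and H(X,Y) from the 6 cells in the same way gives H(Y) = 1.0017 bits and H(X,Y) = 1.1003 bits, so
I(X;Y) = 0.5917 + 1.0017 - 1.1003 = 0.4931 bits ✓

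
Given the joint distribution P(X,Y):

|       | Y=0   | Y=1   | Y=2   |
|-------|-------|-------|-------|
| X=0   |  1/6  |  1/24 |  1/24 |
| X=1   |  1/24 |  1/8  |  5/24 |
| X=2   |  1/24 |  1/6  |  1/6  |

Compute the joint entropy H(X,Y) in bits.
2.9031 bits

H(X,Y) = -Σ_{x,y} P(x,y) log₂ P(x,y). Per-cell terms -P(x,y)·log₂P(x,y):
  X=0: 0.43083, 0.19104, 0.19104
  X=1: 0.19104, 0.37500, 0.47147
  X=2: 0.19104, 0.43083, 0.43083
Sum of the 9 terms: H(X,Y) = 2.9031 bits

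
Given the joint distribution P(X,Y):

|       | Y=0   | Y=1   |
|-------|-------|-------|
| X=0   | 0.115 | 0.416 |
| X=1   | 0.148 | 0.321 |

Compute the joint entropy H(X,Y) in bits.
1.8194 bits

H(X,Y) = -Σ_{x,y} P(x,y) log₂ P(x,y). Per-cell terms -P(x,y)·log₂P(x,y):
  X=0: 0.35883, 0.52638
  X=1: 0.40794, 0.52623
Sum of the 4 terms: H(X,Y) = 1.8194 bits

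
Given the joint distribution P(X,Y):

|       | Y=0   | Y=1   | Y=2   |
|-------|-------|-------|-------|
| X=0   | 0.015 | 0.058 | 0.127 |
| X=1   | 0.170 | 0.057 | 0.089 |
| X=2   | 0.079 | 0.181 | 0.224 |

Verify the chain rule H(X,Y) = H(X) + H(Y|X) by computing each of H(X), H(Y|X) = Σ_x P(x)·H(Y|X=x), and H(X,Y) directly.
H(X) = 1.4963 bits, H(Y|X) = 1.4108 bits, H(X,Y) = 2.9071 bits

Marginal of X (row sums):
  P(X=0) = 0.015 + 0.058 + 0.127 = 0.200
  P(X=1) = 0.170 + 0.057 + 0.089 = 0.316
  P(X=2) = 0.079 + 0.181 + 0.224 = 0.484
H(X) = -[0.200·log₂(0.200) + 0.316·log₂(0.316) + 0.484·log₂(0.484)]
  = 0.46439 + 0.52519 + 0.50671 = 1.4963 bits

H(Y|X) = Σ_x P(x)·H(Y|X=x):
  X=0: P(X=0) = 0.200, P(Y|X=0) = (3/40, 29/100, 127/200) → H(Y|X=0) = 1.21421
  X=1: P(X=1) = 0.316, P(Y|X=1) = (85/158, 57/316, 89/316) → H(Y|X=1) = 1.44172
  X=2: P(X=2) = 0.484, P(Y|X=2) = (79/484, 181/484, 56/121) → H(Y|X=2) = 1.47192
H(Y|X) = 0.200·1.21421 + 0.316·1.44172 + 0.484·1.47192 = 1.4108 bits

H(X,Y) = -Σ_{x,y} P(x,y) log₂ P(x,y). Per-cell terms -P(x,y)·log₂P(x,y):
  X=0: 0.09088, 0.23825, 0.37809
  X=1: 0.43459, 0.23557, 0.31061
  X=2: 0.28930, 0.44633, 0.48349
Sum of the 9 terms: H(X,Y) = 2.9071 bits

Chain rule check:
  H(X) + H(Y|X) = 1.4963 + 1.4108 = 2.9071 bits
  H(X,Y) = 2.9071 bits
✓ Chain rule verified.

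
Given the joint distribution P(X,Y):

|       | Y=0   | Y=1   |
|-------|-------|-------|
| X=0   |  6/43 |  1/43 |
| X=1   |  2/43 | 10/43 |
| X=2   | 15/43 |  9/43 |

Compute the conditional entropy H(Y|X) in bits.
0.8104 bits

H(Y|X) = H(X,Y) - H(X)

H(X,Y) = -Σ_{x,y} P(x,y) log₂ P(x,y). Per-cell terms -P(x,y)·log₂P(x,y):
  X=0: 0.396461, 0.126192
  X=1: 0.205873, 0.489381
  X=2: 0.530014, 0.472257
Sum of the 6 terms: H(X,Y) = 2.22018 bits

Marginal of X (row sums):
  P(X=0) = 6/43 + 1/43 = 7/43
  P(X=1) = 2/43 + 10/43 = 12/43
  P(X=2) = 15/43 + 9/43 = 24/43
H(X) = -[(7/43)·log₂(7/43) + (12/43)·log₂(12/43) + (24/43)·log₂(24/43)]
  = 0.426334 + 0.513852 + 0.469564 = 1.40975 bits

H(Y|X) = H(X,Y) - H(X) = 2.22018 - 1.40975 = 0.8104 bits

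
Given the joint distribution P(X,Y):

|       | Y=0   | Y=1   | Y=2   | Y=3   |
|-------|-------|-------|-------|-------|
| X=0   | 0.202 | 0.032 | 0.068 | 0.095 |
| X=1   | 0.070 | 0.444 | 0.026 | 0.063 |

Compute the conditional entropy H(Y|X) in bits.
1.4190 bits

H(Y|X) = H(X,Y) - H(X)

H(X,Y) = -Σ_{x,y} P(x,y) log₂ P(x,y). Per-cell terms -P(x,y)·log₂P(x,y):
  X=0: 0.4661, 0.1589, 0.2637, 0.3226
  X=1: 0.2686, 0.5201, 0.1369, 0.2513
Sum of the 8 terms: H(X,Y) = 2.3882 bits

Marginal of X (row sums):
  P(X=0) = 0.202 + 0.032 + 0.068 + 0.095 = 0.397
  P(X=1) = 0.070 + 0.444 + 0.026 + 0.063 = 0.603
H(X) = -[0.397·log₂(0.397) + 0.603·log₂(0.603)]
  = 0.5291 + 0.4401 = 0.9692 bits

H(Y|X) = H(X,Y) - H(X) = 2.3882 - 0.9692 = 1.4190 bits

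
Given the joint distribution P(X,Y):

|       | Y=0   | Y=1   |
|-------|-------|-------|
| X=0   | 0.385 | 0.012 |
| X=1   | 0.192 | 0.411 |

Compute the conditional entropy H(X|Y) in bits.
0.6083 bits

H(X|Y) = H(X,Y) - H(Y)

H(X,Y) = -Σ_{x,y} P(x,y) log₂ P(x,y). Per-cell terms -P(x,y)·log₂P(x,y):
  X=0: 0.53017, 0.07657
  X=1: 0.45712, 0.52723
Sum of the 4 terms: H(X,Y) = 1.5911 bits

Marginal of Y (column sums):
  P(Y=0) = 0.385 + 0.192 = 0.577
  P(Y=1) = 0.012 + 0.411 = 0.423
H(Y) = -[0.577·log₂(0.577) + 0.423·log₂(0.423)]
  = 0.45777 + 0.52506 = 0.9828 bits

H(X|Y) = H(X,Y) - H(Y) = 1.5911 - 0.9828 = 0.6083 bits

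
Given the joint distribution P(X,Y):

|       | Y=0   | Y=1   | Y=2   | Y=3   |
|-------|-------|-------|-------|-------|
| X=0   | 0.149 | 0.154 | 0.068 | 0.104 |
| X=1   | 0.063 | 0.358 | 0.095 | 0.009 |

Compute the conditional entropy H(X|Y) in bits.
0.8429 bits

H(X|Y) = H(X,Y) - H(Y)

H(X,Y) = -Σ_{x,y} P(x,y) log₂ P(x,y). Per-cell terms -P(x,y)·log₂P(x,y):
  X=0: 0.40925, 0.41565, 0.26373, 0.33960
  X=1: 0.25128, 0.53054, 0.32261, 0.06116
Sum of the 8 terms: H(X,Y) = 2.5938 bits

Marginal of Y (column sums):
  P(Y=0) = 0.149 + 0.063 = 0.212
  P(Y=1) = 0.154 + 0.358 = 0.512
  P(Y=2) = 0.068 + 0.095 = 0.163
  P(Y=3) = 0.104 + 0.009 = 0.113
H(Y) = -[0.212·log₂(0.212) + 0.512·log₂(0.512) + 0.163·log₂(0.163) + 0.113·log₂(0.113)]
  = 0.47443 + 0.49448 + 0.42658 + 0.35545 = 1.7509 bits

H(X|Y) = H(X,Y) - H(Y) = 2.5938 - 1.7509 = 0.8429 bits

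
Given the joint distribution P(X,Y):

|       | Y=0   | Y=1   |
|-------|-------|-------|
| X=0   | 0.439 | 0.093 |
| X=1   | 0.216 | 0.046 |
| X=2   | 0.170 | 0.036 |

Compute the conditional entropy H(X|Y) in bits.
1.4602 bits

H(X|Y) = H(X,Y) - H(Y)

H(X,Y) = -Σ_{x,y} P(x,y) log₂ P(x,y). Per-cell terms -P(x,y)·log₂P(x,y):
  X=0: 0.52140, 0.31868
  X=1: 0.47755, 0.20434
  X=2: 0.43459, 0.17265
Sum of the 6 terms: H(X,Y) = 2.1292 bits

Marginal of Y (column sums):
  P(Y=0) = 0.439 + 0.216 + 0.170 = 0.825
  P(Y=1) = 0.093 + 0.046 + 0.036 = 0.175
H(Y) = -[0.825·log₂(0.825) + 0.175·log₂(0.175)]
  = 0.22897 + 0.44005 = 0.6690 bits

H(X|Y) = H(X,Y) - H(Y) = 2.1292 - 0.6690 = 1.4602 bits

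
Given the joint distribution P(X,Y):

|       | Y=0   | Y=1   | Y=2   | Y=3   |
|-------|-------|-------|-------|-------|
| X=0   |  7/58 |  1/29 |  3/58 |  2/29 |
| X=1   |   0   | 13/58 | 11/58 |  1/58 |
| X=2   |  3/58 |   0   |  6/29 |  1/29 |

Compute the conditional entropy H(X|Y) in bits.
1.0922 bits

H(X|Y) = H(X,Y) - H(Y)

H(X,Y) = -Σ_{x,y} P(x,y) log₂ P(x,y). Per-cell terms -P(x,y)·log₂P(x,y):
  X=0: 0.36818, 0.16752, 0.22102, 0.26607
  X=1: 0.00000, 0.48359, 0.45490, 0.10100
  X=2: 0.22102, 0.00000, 0.47028, 0.16752
  (cells with P = 0 contribute 0)
Sum of the 12 terms: H(X,Y) = 2.9211 bits

Marginal of Y (column sums):
  P(Y=0) = 7/58 + 0 + 3/58 = 5/29
  P(Y=1) = 1/29 + 13/58 + 0 = 15/58
  P(Y=2) = 3/58 + 11/58 + 6/29 = 13/29
  P(Y=3) = 2/29 + 1/58 + 1/29 = 7/58
H(Y) = -[(5/29)·log₂(5/29) + (15/58)·log₂(15/58) + (13/29)·log₂(13/29) + (7/58)·log₂(7/58)]
  = 0.43725 + 0.50459 + 0.51890 + 0.36818 = 1.8289 bits

H(X|Y) = H(X,Y) - H(Y) = 2.9211 - 1.8289 = 1.0922 bits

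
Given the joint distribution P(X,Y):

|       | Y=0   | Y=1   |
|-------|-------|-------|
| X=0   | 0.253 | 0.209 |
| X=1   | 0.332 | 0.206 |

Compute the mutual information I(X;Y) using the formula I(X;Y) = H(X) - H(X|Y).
0.0036 bits

I(X;Y) = H(X) - H(X|Y)

Marginal of X (row sums):
  P(X=0) = 0.253 + 0.209 = 0.462
  P(X=1) = 0.332 + 0.206 = 0.538
H(X) = -[0.462·log₂(0.462) + 0.538·log₂(0.538)]
  = 0.514684 + 0.481145 = 0.99583 bits

Marginal of Y (column sums):
  P(Y=0) = 0.253 + 0.332 = 0.585
  P(Y=1) = 0.209 + 0.206 = 0.415
H(X|Y) = Σ_y P(y)·H(X|Y=y):
  Y=0: P(Y=0) = 0.585, P(X|Y=0) = (253/585, 332/585) → H(X|Y=0) = 0.986805
  Y=1: P(Y=1) = 0.415, P(X|Y=1) = (209/415, 206/415) → H(X|Y=1) = 0.999962
H(X|Y) = 0.585·0.986805 + 0.415·0.999962 = 0.99227 bits

I(X;Y) = H(X) - H(X|Y) = 0.99583 - 0.99227 = 0.0036 bits

Cross-check via I(X;Y) = H(X) + H(Y) - H(X,Y): computing H(Y) from the column sums and H(X,Y) from the 4 cells in the same way gives H(Y) = 0.97905 bits and H(X,Y) = 1.97132 bits, so
I(X;Y) = 0.99583 + 0.97905 - 1.97132 = 0.0036 bits ✓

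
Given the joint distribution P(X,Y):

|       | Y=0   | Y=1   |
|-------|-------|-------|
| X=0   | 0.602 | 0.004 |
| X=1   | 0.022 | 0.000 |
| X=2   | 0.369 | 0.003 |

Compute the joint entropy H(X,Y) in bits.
1.1496 bits

H(X,Y) = -Σ_{x,y} P(x,y) log₂ P(x,y). Per-cell terms -P(x,y)·log₂P(x,y):
  X=0: 0.4408, 0.0319
  X=1: 0.1211, 0.0000
  X=2: 0.5307, 0.0251
  (cells with P = 0 contribute 0)
Sum of the 6 terms: H(X,Y) = 1.1496 bits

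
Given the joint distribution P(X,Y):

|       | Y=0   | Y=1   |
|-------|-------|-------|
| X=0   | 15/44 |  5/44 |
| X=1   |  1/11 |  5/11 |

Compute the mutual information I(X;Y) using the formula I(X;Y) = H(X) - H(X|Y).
0.2632 bits

I(X;Y) = H(X) - H(X|Y)

Marginal of X (row sums):
  P(X=0) = 15/44 + 5/44 = 5/11
  P(X=1) = 1/11 + 5/11 = 6/11
H(X) = -[(5/11)·log₂(5/11) + (6/11)·log₂(6/11)]
  = 0.51705 + 0.47698 = 0.99403 bits

Marginal of Y (column sums):
  P(Y=0) = 15/44 + 1/11 = 19/44
  P(Y=1) = 5/44 + 5/11 = 25/44
H(X|Y) = Σ_y P(y)·H(X|Y=y):
  Y=0: P(Y=0) = 19/44, P(X|Y=0) = (15/19, 4/19) → H(X|Y=0) = 0.74249
  Y=1: P(Y=1) = 25/44, P(X|Y=1) = (1/5, 4/5) → H(X|Y=1) = 0.72193
H(X|Y) = (19/44)·0.74249 + (25/44)·0.72193 = 0.73081 bits

I(X;Y) = H(X) - H(X|Y) = 0.99403 - 0.73081 = 0.2632 bits

Cross-check via I(X;Y) = H(X) + H(Y) - H(X,Y): computing H(Y) from the column sums and H(X,Y) from the 4 cells in the same way gives H(Y) = 0.98654 bits and H(X,Y) = 1.71735 bits, so
I(X;Y) = 0.99403 + 0.98654 - 1.71735 = 0.2632 bits ✓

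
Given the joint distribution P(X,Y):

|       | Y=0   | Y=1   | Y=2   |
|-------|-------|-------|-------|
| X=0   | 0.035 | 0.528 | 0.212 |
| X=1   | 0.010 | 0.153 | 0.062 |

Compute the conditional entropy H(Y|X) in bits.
1.0905 bits

H(Y|X) = H(X,Y) - H(X)

H(X,Y) = -Σ_{x,y} P(x,y) log₂ P(x,y). Per-cell terms -P(x,y)·log₂P(x,y):
  X=0: 0.1693, 0.4865, 0.4744
  X=1: 0.0664, 0.4144, 0.2487
Sum of the 6 terms: H(X,Y) = 1.8597 bits

Marginal of X (row sums):
  P(X=0) = 0.035 + 0.528 + 0.212 = 0.775
  P(X=1) = 0.010 + 0.153 + 0.062 = 0.225
H(X) = -[0.775·log₂(0.775) + 0.225·log₂(0.225)]
  = 0.2850 + 0.4842 = 0.7692 bits

H(Y|X) = H(X,Y) - H(X) = 1.8597 - 0.7692 = 1.0905 bits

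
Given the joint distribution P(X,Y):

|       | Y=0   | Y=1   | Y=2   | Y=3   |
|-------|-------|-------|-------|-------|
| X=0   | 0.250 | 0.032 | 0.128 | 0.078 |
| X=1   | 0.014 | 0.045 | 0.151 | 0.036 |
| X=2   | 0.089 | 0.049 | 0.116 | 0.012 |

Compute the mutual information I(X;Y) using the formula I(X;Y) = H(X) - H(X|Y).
0.1652 bits

I(X;Y) = H(X) - H(X|Y)

Marginal of X (row sums):
  P(X=0) = 0.250 + 0.032 + 0.128 + 0.078 = 0.488
  P(X=1) = 0.014 + 0.045 + 0.151 + 0.036 = 0.246
  P(X=2) = 0.089 + 0.049 + 0.116 + 0.012 = 0.266
H(X) = -[0.488·log₂(0.488) + 0.246·log₂(0.246) + 0.266·log₂(0.266)]
  = 0.5051 + 0.4977 + 0.5082 = 1.5110 bits

Marginal of Y (column sums):
  P(Y=0) = 0.250 + 0.014 + 0.089 = 0.353
  P(Y=1) = 0.032 + 0.045 + 0.049 = 0.126
  P(Y=2) = 0.128 + 0.151 + 0.116 = 0.395
  P(Y=3) = 0.078 + 0.036 + 0.012 = 0.126
H(X|Y) = Σ_y P(y)·H(X|Y=y):
  Y=0: P(Y=0) = 0.353, P(X|Y=0) = (250/353, 14/353, 89/353) → H(X|Y=0) = 1.0383
  Y=1: P(Y=1) = 0.126, P(X|Y=1) = (16/63, 5/14, 7/18) → H(X|Y=1) = 1.5626
  Y=2: P(Y=2) = 0.395, P(X|Y=2) = (128/395, 151/395, 116/395) → H(X|Y=2) = 1.5763
  Y=3: P(Y=3) = 0.126, P(X|Y=3) = (13/21, 2/7, 2/21) → H(X|Y=3) = 1.2678
H(X|Y) = 0.353·1.0383 + 0.126·1.5626 + 0.395·1.5763 + 0.126·1.2678 = 1.3458 bits

I(X;Y) = H(X) - H(X|Y) = 1.5110 - 1.3458 = 0.1652 bits

Cross-check via I(X;Y) = H(X) + H(Y) - H(X,Y): computing H(Y) from the column sums and H(X,Y) from the 12 cells in the same way gives H(Y) = 1.8127 bits and H(X,Y) = 3.1585 bits, so
I(X;Y) = 1.5110 + 1.8127 - 3.1585 = 0.1652 bits ✓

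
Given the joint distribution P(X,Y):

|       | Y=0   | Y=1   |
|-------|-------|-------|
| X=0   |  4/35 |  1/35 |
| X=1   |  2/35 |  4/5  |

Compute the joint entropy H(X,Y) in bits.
0.9977 bits

H(X,Y) = -Σ_{x,y} P(x,y) log₂ P(x,y). Per-cell terms -P(x,y)·log₂P(x,y):
  X=0: 0.3576, 0.1466
  X=1: 0.2360, 0.2575
Sum of the 4 terms: H(X,Y) = 0.9977 bits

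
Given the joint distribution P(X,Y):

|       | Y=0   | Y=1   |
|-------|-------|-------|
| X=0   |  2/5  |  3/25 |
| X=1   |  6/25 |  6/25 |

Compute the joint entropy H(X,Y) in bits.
1.8841 bits

H(X,Y) = -Σ_{x,y} P(x,y) log₂ P(x,y). Per-cell terms -P(x,y)·log₂P(x,y):
  X=0: 0.5288, 0.3671
  X=1: 0.4941, 0.4941
Sum of the 4 terms: H(X,Y) = 1.8841 bits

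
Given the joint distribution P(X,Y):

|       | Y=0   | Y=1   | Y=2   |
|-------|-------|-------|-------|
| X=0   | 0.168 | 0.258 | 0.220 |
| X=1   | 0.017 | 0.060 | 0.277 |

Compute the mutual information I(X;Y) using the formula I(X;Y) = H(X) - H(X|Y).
0.1412 bits

I(X;Y) = H(X) - H(X|Y)

Marginal of X (row sums):
  P(X=0) = 0.168 + 0.258 + 0.220 = 0.646
  P(X=1) = 0.017 + 0.060 + 0.277 = 0.354
H(X) = -[0.646·log₂(0.646) + 0.354·log₂(0.354)]
  = 0.4072 + 0.5304 = 0.9376 bits

Marginal of Y (column sums):
  P(Y=0) = 0.168 + 0.017 = 0.185
  P(Y=1) = 0.258 + 0.060 = 0.318
  P(Y=2) = 0.220 + 0.277 = 0.497
H(X|Y) = Σ_y P(y)·H(X|Y=y):
  Y=0: P(Y=0) = 0.185, P(X|Y=0) = (168/185, 17/185) → H(X|Y=0) = 0.4428
  Y=1: P(Y=1) = 0.318, P(X|Y=1) = (43/53, 10/53) → H(X|Y=1) = 0.6987
  Y=2: P(Y=2) = 0.497, P(X|Y=2) = (220/497, 277/497) → H(X|Y=2) = 0.9905
H(X|Y) = 0.185·0.4428 + 0.318·0.6987 + 0.497·0.9905 = 0.7964 bits

I(X;Y) = H(X) - H(X|Y) = 0.9376 - 0.7964 = 0.1412 bits

Cross-check via I(X;Y) = H(X) + H(Y) - H(X,Y): computing H(Y) from the column sums and H(X,Y) from the 6 cells in the same way gives H(Y) = 1.4773 bits and H(X,Y) = 2.2737 bits, so
I(X;Y) = 0.9376 + 1.4773 - 2.2737 = 0.1412 bits ✓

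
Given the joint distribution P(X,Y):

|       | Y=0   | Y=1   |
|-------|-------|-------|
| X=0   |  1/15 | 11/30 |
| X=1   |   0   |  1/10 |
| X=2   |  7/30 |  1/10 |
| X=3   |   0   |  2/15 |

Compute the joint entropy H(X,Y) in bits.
2.3331 bits

H(X,Y) = -Σ_{x,y} P(x,y) log₂ P(x,y). Per-cell terms -P(x,y)·log₂P(x,y):
  X=0: 0.2605, 0.5307
  X=1: 0.0000, 0.3322
  X=2: 0.4899, 0.3322
  X=3: 0.0000, 0.3876
  (cells with P = 0 contribute 0)
Sum of the 8 terms: H(X,Y) = 2.3331 bits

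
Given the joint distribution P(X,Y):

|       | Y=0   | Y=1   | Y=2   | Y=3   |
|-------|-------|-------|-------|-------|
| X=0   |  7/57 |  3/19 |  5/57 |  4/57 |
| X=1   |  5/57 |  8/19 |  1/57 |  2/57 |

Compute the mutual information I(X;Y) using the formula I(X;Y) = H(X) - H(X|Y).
0.1283 bits

I(X;Y) = H(X) - H(X|Y)

Marginal of X (row sums):
  P(X=0) = 7/57 + 3/19 + 5/57 + 4/57 = 25/57
  P(X=1) = 5/57 + 8/19 + 1/57 + 2/57 = 32/57
H(X) = -[(25/57)·log₂(25/57) + (32/57)·log₂(32/57)]
  = 0.5215 + 0.4676 = 0.9891 bits

Marginal of Y (column sums):
  P(Y=0) = 7/57 + 5/57 = 4/19
  P(Y=1) = 3/19 + 8/19 = 11/19
  P(Y=2) = 5/57 + 1/57 = 2/19
  P(Y=3) = 4/57 + 2/57 = 2/19
H(X|Y) = Σ_y P(y)·H(X|Y=y):
  Y=0: P(Y=0) = 4/19, P(X|Y=0) = (7/12, 5/12) → H(X|Y=0) = 0.9799
  Y=1: P(Y=1) = 11/19, P(X|Y=1) = (3/11, 8/11) → H(X|Y=1) = 0.8454
  Y=2: P(Y=2) = 2/19, P(X|Y=2) = (5/6, 1/6) → H(X|Y=2) = 0.6500
  Y=3: P(Y=3) = 2/19, P(X|Y=3) = (2/3, 1/3) → H(X|Y=3) = 0.9183
H(X|Y) = (4/19)·0.9799 + (11/19)·0.8454 + (2/19)·0.6500 + (2/19)·0.9183 = 0.8608 bits

I(X;Y) = H(X) - H(X|Y) = 0.9891 - 0.8608 = 0.1283 bits

Cross-check via I(X;Y) = H(X) + H(Y) - H(X,Y): computing H(Y) from the column sums and H(X,Y) from the 8 cells in the same way gives H(Y) = 1.6135 bits and H(X,Y) = 2.4743 bits, so
I(X;Y) = 0.9891 + 1.6135 - 2.4743 = 0.1283 bits ✓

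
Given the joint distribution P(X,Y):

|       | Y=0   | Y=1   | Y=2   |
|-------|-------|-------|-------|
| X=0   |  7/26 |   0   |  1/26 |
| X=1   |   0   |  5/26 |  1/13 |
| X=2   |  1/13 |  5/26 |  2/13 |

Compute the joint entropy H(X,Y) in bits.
2.5900 bits

H(X,Y) = -Σ_{x,y} P(x,y) log₂ P(x,y). Per-cell terms -P(x,y)·log₂P(x,y):
  X=0: 0.5097, 0.0000, 0.1808
  X=1: 0.0000, 0.4574, 0.2846
  X=2: 0.2846, 0.4574, 0.4155
  (cells with P = 0 contribute 0)
Sum of the 9 terms: H(X,Y) = 2.5900 bits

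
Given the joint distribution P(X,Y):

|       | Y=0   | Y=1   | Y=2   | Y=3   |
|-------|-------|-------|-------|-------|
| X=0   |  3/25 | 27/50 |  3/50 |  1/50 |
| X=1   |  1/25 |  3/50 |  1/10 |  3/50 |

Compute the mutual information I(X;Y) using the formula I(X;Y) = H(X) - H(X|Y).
0.1979 bits

I(X;Y) = H(X) - H(X|Y)

Marginal of X (row sums):
  P(X=0) = 3/25 + 27/50 + 3/50 + 1/50 = 37/50
  P(X=1) = 1/25 + 3/50 + 1/10 + 3/50 = 13/50
H(X) = -[(37/50)·log₂(37/50) + (13/50)·log₂(13/50)]
  = 0.321458 + 0.505288 = 0.82675 bits

Marginal of Y (column sums):
  P(Y=0) = 3/25 + 1/25 = 4/25
  P(Y=1) = 27/50 + 3/50 = 3/5
  P(Y=2) = 3/50 + 1/10 = 4/25
  P(Y=3) = 1/50 + 3/50 = 2/25
H(X|Y) = Σ_y P(y)·H(X|Y=y):
  Y=0: P(Y=0) = 4/25, P(X|Y=0) = (3/4, 1/4) → H(X|Y=0) = 0.811278
  Y=1: P(Y=1) = 3/5, P(X|Y=1) = (9/10, 1/10) → H(X|Y=1) = 0.468996
  Y=2: P(Y=2) = 4/25, P(X|Y=2) = (3/8, 5/8) → H(X|Y=2) = 0.954434
  Y=3: P(Y=3) = 2/25, P(X|Y=3) = (1/4, 3/4) → H(X|Y=3) = 0.811278
H(X|Y) = (4/25)·0.811278 + (3/5)·0.468996 + (4/25)·0.954434 + (2/25)·0.811278 = 0.62881 bits

I(X;Y) = H(X) - H(X|Y) = 0.82675 - 0.62881 = 0.1979 bits

Cross-check via I(X;Y) = H(X) + H(Y) - H(X,Y): computing H(Y) from the column sums and H(X,Y) from the 8 cells in the same way gives H(Y) = 1.57972 bits and H(X,Y) = 2.20854 bits, so
I(X;Y) = 0.82675 + 1.57972 - 2.20854 = 0.1979 bits ✓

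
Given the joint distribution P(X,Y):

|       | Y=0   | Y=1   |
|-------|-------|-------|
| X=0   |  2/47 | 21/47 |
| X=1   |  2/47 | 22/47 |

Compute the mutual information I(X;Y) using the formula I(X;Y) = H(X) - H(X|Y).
0.0000 bits

I(X;Y) = H(X) - H(X|Y)

Marginal of X (row sums):
  P(X=0) = 2/47 + 21/47 = 23/47
  P(X=1) = 2/47 + 22/47 = 24/47
H(X) = -[(23/47)·log₂(23/47) + (24/47)·log₂(24/47)]
  = 0.504545 + 0.495128 = 0.99967 bits

Marginal of Y (column sums):
  P(Y=0) = 2/47 + 2/47 = 4/47
  P(Y=1) = 21/47 + 22/47 = 43/47
H(X|Y) = Σ_y P(y)·H(X|Y=y):
  Y=0: P(Y=0) = 4/47, P(X|Y=0) = (1/2, 1/2) → H(X|Y=0) = 1.000000
  Y=1: P(Y=1) = 43/47, P(X|Y=1) = (21/43, 22/43) → H(X|Y=1) = 0.999610
H(X|Y) = (4/47)·1.000000 + (43/47)·0.999610 = 0.99964 bits

I(X;Y) = H(X) - H(X|Y) = 0.99967 - 0.99964 = 0.0000 bits

Cross-check via I(X;Y) = H(X) + H(Y) - H(X,Y): computing H(Y) from the column sums and H(X,Y) from the 4 cells in the same way gives H(Y) = 0.41992 bits and H(X,Y) = 1.41956 bits, so
I(X;Y) = 0.99967 + 0.41992 - 1.41956 = 0.0000 bits ✓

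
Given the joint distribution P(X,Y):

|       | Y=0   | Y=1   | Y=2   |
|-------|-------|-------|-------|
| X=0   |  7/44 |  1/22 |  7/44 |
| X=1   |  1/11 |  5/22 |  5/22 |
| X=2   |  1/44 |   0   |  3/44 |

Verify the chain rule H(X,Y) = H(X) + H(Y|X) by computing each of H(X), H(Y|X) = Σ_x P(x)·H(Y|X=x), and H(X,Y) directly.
H(X) = 1.3222 bits, H(Y|X) = 1.3987 bits, H(X,Y) = 2.7209 bits

Marginal of X (row sums):
  P(X=0) = 7/44 + 1/22 + 7/44 = 4/11
  P(X=1) = 1/11 + 5/22 + 5/22 = 6/11
  P(X=2) = 1/44 + 0 + 3/44 = 1/11
H(X) = -[(4/11)·log₂(4/11) + (6/11)·log₂(6/11) + (1/11)·log₂(1/11)]
  = 0.5307 + 0.4770 + 0.3145 = 1.3222 bits

H(Y|X) = Σ_x P(x)·H(Y|X=x):
  X=0: P(X=0) = 4/11, P(Y|X=0) = (7/16, 1/8, 7/16) → H(Y|X=0) = 1.4186
  X=1: P(X=1) = 6/11, P(Y|X=1) = (1/6, 5/12, 5/12) → H(Y|X=1) = 1.4834
  X=2: P(X=2) = 1/11, P(Y|X=2) = (1/4, 0, 3/4) → H(Y|X=2) = 0.8113
H(Y|X) = (4/11)·1.4186 + (6/11)·1.4834 + (1/11)·0.8113 = 1.3987 bits

H(X,Y) = -Σ_{x,y} P(x,y) log₂ P(x,y). Per-cell terms -P(x,y)·log₂P(x,y):
  X=0: 0.4219, 0.2027, 0.4219
  X=1: 0.3145, 0.4858, 0.4858
  X=2: 0.1241, 0.0000, 0.2642
  (cells with P = 0 contribute 0)
Sum of the 9 terms: H(X,Y) = 2.7209 bits

Chain rule check:
  H(X) + H(Y|X) = 1.3222 + 1.3987 = 2.7209 bits
  H(X,Y) = 2.7209 bits
✓ Chain rule verified.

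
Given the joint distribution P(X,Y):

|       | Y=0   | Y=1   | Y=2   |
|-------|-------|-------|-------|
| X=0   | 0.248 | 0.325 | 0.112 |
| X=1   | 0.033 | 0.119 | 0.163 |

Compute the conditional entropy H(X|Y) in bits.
0.7871 bits

H(X|Y) = H(X,Y) - H(Y)

H(X,Y) = -Σ_{x,y} P(x,y) log₂ P(x,y). Per-cell terms -P(x,y)·log₂P(x,y):
  X=0: 0.4989, 0.5270, 0.3537
  X=1: 0.1624, 0.3654, 0.4266
Sum of the 6 terms: H(X,Y) = 2.3340 bits

Marginal of Y (column sums):
  P(Y=0) = 0.248 + 0.033 = 0.281
  P(Y=1) = 0.325 + 0.119 = 0.444
  P(Y=2) = 0.112 + 0.163 = 0.275
H(Y) = -[0.281·log₂(0.281) + 0.444·log₂(0.444) + 0.275·log₂(0.275)]
  = 0.5146 + 0.5201 + 0.5122 = 1.5469 bits

H(X|Y) = H(X,Y) - H(Y) = 2.3340 - 1.5469 = 0.7871 bits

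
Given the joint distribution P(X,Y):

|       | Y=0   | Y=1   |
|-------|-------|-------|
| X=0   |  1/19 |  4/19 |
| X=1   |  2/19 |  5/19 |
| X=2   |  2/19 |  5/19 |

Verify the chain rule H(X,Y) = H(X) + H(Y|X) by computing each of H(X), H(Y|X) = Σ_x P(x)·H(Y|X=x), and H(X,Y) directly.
H(X) = 1.5683 bits, H(Y|X) = 0.8260 bits, H(X,Y) = 2.3943 bits

Marginal of X (row sums):
  P(X=0) = 1/19 + 4/19 = 5/19
  P(X=1) = 2/19 + 5/19 = 7/19
  P(X=2) = 2/19 + 5/19 = 7/19
H(X) = -[(5/19)·log₂(5/19) + (7/19)·log₂(7/19) + (7/19)·log₂(7/19)]
  = 0.50684 + 0.53074 + 0.53074 = 1.5683 bits

H(Y|X) = Σ_x P(x)·H(Y|X=x):
  X=0: P(X=0) = 5/19, P(Y|X=0) = (1/5, 4/5) → H(Y|X=0) = 0.72193
  X=1: P(X=1) = 7/19, P(Y|X=1) = (2/7, 5/7) → H(Y|X=1) = 0.86312
  X=2: P(X=2) = 7/19, P(Y|X=2) = (2/7, 5/7) → H(Y|X=2) = 0.86312
H(Y|X) = (5/19)·0.72193 + (7/19)·0.86312 + (7/19)·0.86312 = 0.8260 bits

H(X,Y) = -Σ_{x,y} P(x,y) log₂ P(x,y). Per-cell terms -P(x,y)·log₂P(x,y):
  X=0: 0.22358, 0.47325
  X=1: 0.34189, 0.50684
  X=2: 0.34189, 0.50684
Sum of the 6 terms: H(X,Y) = 2.3943 bits

Chain rule check:
  H(X) + H(Y|X) = 1.5683 + 0.8260 = 2.3943 bits
  H(X,Y) = 2.3943 bits
✓ Chain rule verified.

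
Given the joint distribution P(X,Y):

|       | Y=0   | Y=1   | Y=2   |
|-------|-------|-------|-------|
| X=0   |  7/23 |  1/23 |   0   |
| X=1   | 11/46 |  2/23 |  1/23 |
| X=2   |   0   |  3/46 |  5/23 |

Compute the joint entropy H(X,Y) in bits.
2.4512 bits

H(X,Y) = -Σ_{x,y} P(x,y) log₂ P(x,y). Per-cell terms -P(x,y)·log₂P(x,y):
  X=0: 0.5223, 0.1967, 0.0000
  X=1: 0.4936, 0.3064, 0.1967
  X=2: 0.0000, 0.2569, 0.4786
  (cells with P = 0 contribute 0)
Sum of the 9 terms: H(X,Y) = 2.4512 bits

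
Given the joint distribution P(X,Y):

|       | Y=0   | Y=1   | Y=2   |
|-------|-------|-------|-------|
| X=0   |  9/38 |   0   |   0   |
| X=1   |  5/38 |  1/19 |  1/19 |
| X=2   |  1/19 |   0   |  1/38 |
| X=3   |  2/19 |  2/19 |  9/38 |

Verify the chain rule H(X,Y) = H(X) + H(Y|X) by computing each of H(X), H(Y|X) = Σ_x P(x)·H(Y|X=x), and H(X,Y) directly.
H(X) = 1.7927 bits, H(Y|X) = 1.0693 bits, H(X,Y) = 2.8619 bits

Marginal of X (row sums):
  P(X=0) = 9/38 + 0 + 0 = 9/38
  P(X=1) = 5/38 + 1/19 + 1/19 = 9/38
  P(X=2) = 1/19 + 0 + 1/38 = 3/38
  P(X=3) = 2/19 + 2/19 + 9/38 = 17/38
H(X) = -[(9/38)·log₂(9/38) + (9/38)·log₂(9/38) + (3/38)·log₂(3/38) + (17/38)·log₂(17/38)]
  = 0.49216 + 0.49216 + 0.28918 + 0.51916 = 1.7927 bits

H(Y|X) = Σ_x P(x)·H(Y|X=x):
  X=0: P(X=0) = 9/38, P(Y|X=0) = (1, 0, 0) → H(Y|X=0) = 0.00000
  X=1: P(X=1) = 9/38, P(Y|X=1) = (5/9, 2/9, 2/9) → H(Y|X=1) = 1.43552
  X=2: P(X=2) = 3/38, P(Y|X=2) = (2/3, 0, 1/3) → H(Y|X=2) = 0.91830
  X=3: P(X=3) = 17/38, P(Y|X=3) = (4/17, 4/17, 9/17) → H(Y|X=3) = 1.46809
H(Y|X) = (9/38)·0.00000 + (9/38)·1.43552 + (3/38)·0.91830 + (17/38)·1.46809 = 1.0693 bits

H(X,Y) = -Σ_{x,y} P(x,y) log₂ P(x,y). Per-cell terms -P(x,y)·log₂P(x,y):
  X=0: 0.49216, 0.00000, 0.00000
  X=1: 0.38500, 0.22358, 0.22358
  X=2: 0.22358, 0.00000, 0.13810
  X=3: 0.34189, 0.34189, 0.49216
  (cells with P = 0 contribute 0)
Sum of the 12 terms: H(X,Y) = 2.8619 bits

Chain rule check:
  H(X) + H(Y|X) = 1.7927 + 1.0693 = 2.8620 bits
  H(X,Y) = 2.8619 bits
✓ Chain rule verified (Δ = 0.0001 is 4-dp rounding noise: each of the three values was rounded independently).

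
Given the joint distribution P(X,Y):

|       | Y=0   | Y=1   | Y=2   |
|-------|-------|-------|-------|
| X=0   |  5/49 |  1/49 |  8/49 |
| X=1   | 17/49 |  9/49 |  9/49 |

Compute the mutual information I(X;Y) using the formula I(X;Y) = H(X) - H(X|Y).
0.0742 bits

I(X;Y) = H(X) - H(X|Y)

Marginal of X (row sums):
  P(X=0) = 5/49 + 1/49 + 8/49 = 2/7
  P(X=1) = 17/49 + 9/49 + 9/49 = 5/7
H(X) = -[(2/7)·log₂(2/7) + (5/7)·log₂(5/7)]
  = 0.5164 + 0.3467 = 0.8631 bits

Marginal of Y (column sums):
  P(Y=0) = 5/49 + 17/49 = 22/49
  P(Y=1) = 1/49 + 9/49 = 10/49
  P(Y=2) = 8/49 + 9/49 = 17/49
H(X|Y) = Σ_y P(y)·H(X|Y=y):
  Y=0: P(Y=0) = 22/49, P(X|Y=0) = (5/22, 17/22) → H(X|Y=0) = 0.7732
  Y=1: P(Y=1) = 10/49, P(X|Y=1) = (1/10, 9/10) → H(X|Y=1) = 0.4690
  Y=2: P(Y=2) = 17/49, P(X|Y=2) = (8/17, 9/17) → H(X|Y=2) = 0.9975
H(X|Y) = (22/49)·0.7732 + (10/49)·0.4690 + (17/49)·0.9975 = 0.7889 bits

I(X;Y) = H(X) - H(X|Y) = 0.8631 - 0.7889 = 0.0742 bits

Cross-check via I(X;Y) = H(X) + H(Y) - H(X,Y): computing H(Y) from the column sums and H(X,Y) from the 6 cells in the same way gives H(Y) = 1.5165 bits and H(X,Y) = 2.3054 bits, so
I(X;Y) = 0.8631 + 1.5165 - 2.3054 = 0.0742 bits ✓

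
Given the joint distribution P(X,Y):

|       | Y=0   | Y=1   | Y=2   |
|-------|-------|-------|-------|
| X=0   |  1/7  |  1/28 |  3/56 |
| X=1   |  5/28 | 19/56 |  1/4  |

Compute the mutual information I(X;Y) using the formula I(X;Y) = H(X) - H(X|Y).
0.0889 bits

I(X;Y) = H(X) - H(X|Y)

Marginal of X (row sums):
  P(X=0) = 1/7 + 1/28 + 3/56 = 13/56
  P(X=1) = 5/28 + 19/56 + 1/4 = 43/56
H(X) = -[(13/56)·log₂(13/56) + (43/56)·log₂(43/56)]
  = 0.4891 + 0.2926 = 0.7817 bits

Marginal of Y (column sums):
  P(Y=0) = 1/7 + 5/28 = 9/28
  P(Y=1) = 1/28 + 19/56 = 3/8
  P(Y=2) = 3/56 + 1/4 = 17/56
H(X|Y) = Σ_y P(y)·H(X|Y=y):
  Y=0: P(Y=0) = 9/28, P(X|Y=0) = (4/9, 5/9) → H(X|Y=0) = 0.9911
  Y=1: P(Y=1) = 3/8, P(X|Y=1) = (2/21, 19/21) → H(X|Y=1) = 0.4537
  Y=2: P(Y=2) = 17/56, P(X|Y=2) = (3/17, 14/17) → H(X|Y=2) = 0.6723
H(X|Y) = (9/28)·0.9911 + (3/8)·0.4537 + (17/56)·0.6723 = 0.6928 bits

I(X;Y) = H(X) - H(X|Y) = 0.7817 - 0.6928 = 0.0889 bits

Cross-check via I(X;Y) = H(X) + H(Y) - H(X,Y): computing H(Y) from the column sums and H(X,Y) from the 6 cells in the same way gives H(Y) = 1.5791 bits and H(X,Y) = 2.2719 bits, so
I(X;Y) = 0.7817 + 1.5791 - 2.2719 = 0.0889 bits ✓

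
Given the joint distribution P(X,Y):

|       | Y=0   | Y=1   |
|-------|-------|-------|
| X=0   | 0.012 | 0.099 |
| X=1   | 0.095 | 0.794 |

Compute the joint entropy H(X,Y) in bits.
0.9937 bits

H(X,Y) = -Σ_{x,y} P(x,y) log₂ P(x,y). Per-cell terms -P(x,y)·log₂P(x,y):
  X=0: 0.0766, 0.3303
  X=1: 0.3226, 0.2642
Sum of the 4 terms: H(X,Y) = 0.9937 bits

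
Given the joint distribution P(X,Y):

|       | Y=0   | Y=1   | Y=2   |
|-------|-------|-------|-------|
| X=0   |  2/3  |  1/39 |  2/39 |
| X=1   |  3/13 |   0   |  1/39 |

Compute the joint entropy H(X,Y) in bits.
1.3690 bits

H(X,Y) = -Σ_{x,y} P(x,y) log₂ P(x,y). Per-cell terms -P(x,y)·log₂P(x,y):
  X=0: 0.3900, 0.1355, 0.2198
  X=1: 0.4882, 0.0000, 0.1355
  (cells with P = 0 contribute 0)
Sum of the 6 terms: H(X,Y) = 1.3690 bits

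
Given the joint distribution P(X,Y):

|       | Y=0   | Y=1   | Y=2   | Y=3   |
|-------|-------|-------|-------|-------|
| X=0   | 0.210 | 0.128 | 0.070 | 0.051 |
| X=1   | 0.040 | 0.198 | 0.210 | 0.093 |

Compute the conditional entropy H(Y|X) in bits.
1.7847 bits

H(Y|X) = H(X,Y) - H(X)

H(X,Y) = -Σ_{x,y} P(x,y) log₂ P(x,y). Per-cell terms -P(x,y)·log₂P(x,y):
  X=0: 0.4728231, 0.3796204, 0.2685551, 0.2189613
  X=1: 0.1857542, 0.4626127, 0.4728231, 0.3186762
Sum of the 8 terms: H(X,Y) = 2.779826 bits

Marginal of X (row sums):
  P(X=0) = 0.210 + 0.128 + 0.070 + 0.051 = 0.459
  P(X=1) = 0.040 + 0.198 + 0.210 + 0.093 = 0.541
H(X) = -[0.459·log₂(0.459) + 0.541·log₂(0.541)]
  = 0.5156562 + 0.4794880 = 0.995144 bits

H(Y|X) = H(X,Y) - H(X) = 2.779826 - 0.995144 = 1.7847 bits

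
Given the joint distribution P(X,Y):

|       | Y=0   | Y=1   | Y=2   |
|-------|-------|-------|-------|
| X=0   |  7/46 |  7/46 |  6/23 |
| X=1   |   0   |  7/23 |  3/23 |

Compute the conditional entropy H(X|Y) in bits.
0.7786 bits

H(X|Y) = H(X,Y) - H(Y)

H(X,Y) = -Σ_{x,y} P(x,y) log₂ P(x,y). Per-cell terms -P(x,y)·log₂P(x,y):
  X=0: 0.4133359, 0.4133359, 0.5057216
  X=1: 0.0000000, 0.5223239, 0.3832956
  (cells with P = 0 contribute 0)
Sum of the 6 terms: H(X,Y) = 2.238013 bits

Marginal of Y (column sums):
  P(Y=0) = 7/46 + 0 = 7/46
  P(Y=1) = 7/46 + 7/23 = 21/46
  P(Y=2) = 6/23 + 3/23 = 9/23
H(Y) = -[(7/46)·log₂(7/46) + (21/46)·log₂(21/46) + (9/23)·log₂(9/23)]
  = 0.4133359 + 0.5164377 + 0.5296840 = 1.459458 bits

H(X|Y) = H(X,Y) - H(Y) = 2.238013 - 1.459458 = 0.7786 bits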